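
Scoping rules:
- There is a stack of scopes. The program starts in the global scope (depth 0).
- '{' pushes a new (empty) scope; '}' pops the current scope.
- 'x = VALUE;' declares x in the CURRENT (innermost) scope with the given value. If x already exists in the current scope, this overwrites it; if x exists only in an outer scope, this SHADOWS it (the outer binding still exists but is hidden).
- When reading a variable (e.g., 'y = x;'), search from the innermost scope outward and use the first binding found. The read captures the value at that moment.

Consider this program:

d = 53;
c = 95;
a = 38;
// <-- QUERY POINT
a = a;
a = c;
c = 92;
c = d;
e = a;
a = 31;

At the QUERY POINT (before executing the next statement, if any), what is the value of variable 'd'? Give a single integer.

Step 1: declare d=53 at depth 0
Step 2: declare c=95 at depth 0
Step 3: declare a=38 at depth 0
Visible at query point: a=38 c=95 d=53

Answer: 53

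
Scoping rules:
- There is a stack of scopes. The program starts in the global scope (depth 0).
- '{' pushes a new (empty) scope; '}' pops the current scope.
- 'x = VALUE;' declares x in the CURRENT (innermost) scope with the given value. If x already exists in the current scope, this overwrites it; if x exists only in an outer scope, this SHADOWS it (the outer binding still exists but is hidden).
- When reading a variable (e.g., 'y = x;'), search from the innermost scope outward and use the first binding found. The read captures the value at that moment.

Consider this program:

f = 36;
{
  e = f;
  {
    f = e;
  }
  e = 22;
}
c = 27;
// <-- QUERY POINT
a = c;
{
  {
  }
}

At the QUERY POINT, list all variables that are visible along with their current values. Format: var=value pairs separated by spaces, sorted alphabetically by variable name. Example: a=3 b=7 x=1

Step 1: declare f=36 at depth 0
Step 2: enter scope (depth=1)
Step 3: declare e=(read f)=36 at depth 1
Step 4: enter scope (depth=2)
Step 5: declare f=(read e)=36 at depth 2
Step 6: exit scope (depth=1)
Step 7: declare e=22 at depth 1
Step 8: exit scope (depth=0)
Step 9: declare c=27 at depth 0
Visible at query point: c=27 f=36

Answer: c=27 f=36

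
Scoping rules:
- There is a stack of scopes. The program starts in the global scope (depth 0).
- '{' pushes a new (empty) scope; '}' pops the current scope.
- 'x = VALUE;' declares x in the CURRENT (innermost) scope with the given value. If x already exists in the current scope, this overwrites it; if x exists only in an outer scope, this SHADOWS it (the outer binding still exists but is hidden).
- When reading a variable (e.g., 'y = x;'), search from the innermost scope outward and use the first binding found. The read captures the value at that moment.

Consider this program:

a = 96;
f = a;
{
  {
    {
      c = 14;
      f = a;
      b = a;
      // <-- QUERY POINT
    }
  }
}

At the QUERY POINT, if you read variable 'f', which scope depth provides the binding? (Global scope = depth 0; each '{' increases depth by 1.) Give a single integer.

Answer: 3

Derivation:
Step 1: declare a=96 at depth 0
Step 2: declare f=(read a)=96 at depth 0
Step 3: enter scope (depth=1)
Step 4: enter scope (depth=2)
Step 5: enter scope (depth=3)
Step 6: declare c=14 at depth 3
Step 7: declare f=(read a)=96 at depth 3
Step 8: declare b=(read a)=96 at depth 3
Visible at query point: a=96 b=96 c=14 f=96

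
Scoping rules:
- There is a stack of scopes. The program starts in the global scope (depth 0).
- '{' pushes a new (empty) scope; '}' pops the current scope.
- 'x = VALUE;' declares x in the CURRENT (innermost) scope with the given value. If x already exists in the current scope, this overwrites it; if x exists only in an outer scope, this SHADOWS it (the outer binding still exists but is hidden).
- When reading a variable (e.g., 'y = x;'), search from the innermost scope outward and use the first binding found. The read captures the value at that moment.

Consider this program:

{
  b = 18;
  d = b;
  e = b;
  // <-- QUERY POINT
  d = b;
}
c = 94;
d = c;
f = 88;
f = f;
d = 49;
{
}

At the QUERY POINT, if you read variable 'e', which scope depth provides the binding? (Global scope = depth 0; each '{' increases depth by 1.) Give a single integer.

Step 1: enter scope (depth=1)
Step 2: declare b=18 at depth 1
Step 3: declare d=(read b)=18 at depth 1
Step 4: declare e=(read b)=18 at depth 1
Visible at query point: b=18 d=18 e=18

Answer: 1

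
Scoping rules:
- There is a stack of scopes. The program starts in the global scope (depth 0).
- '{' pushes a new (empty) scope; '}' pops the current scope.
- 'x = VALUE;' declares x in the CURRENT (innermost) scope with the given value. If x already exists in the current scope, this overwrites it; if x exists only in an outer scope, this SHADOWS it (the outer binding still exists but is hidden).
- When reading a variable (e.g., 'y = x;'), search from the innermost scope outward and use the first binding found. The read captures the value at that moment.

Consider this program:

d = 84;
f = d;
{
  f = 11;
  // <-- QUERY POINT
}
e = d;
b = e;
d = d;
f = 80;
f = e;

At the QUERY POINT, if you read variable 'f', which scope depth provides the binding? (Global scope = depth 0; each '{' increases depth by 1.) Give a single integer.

Answer: 1

Derivation:
Step 1: declare d=84 at depth 0
Step 2: declare f=(read d)=84 at depth 0
Step 3: enter scope (depth=1)
Step 4: declare f=11 at depth 1
Visible at query point: d=84 f=11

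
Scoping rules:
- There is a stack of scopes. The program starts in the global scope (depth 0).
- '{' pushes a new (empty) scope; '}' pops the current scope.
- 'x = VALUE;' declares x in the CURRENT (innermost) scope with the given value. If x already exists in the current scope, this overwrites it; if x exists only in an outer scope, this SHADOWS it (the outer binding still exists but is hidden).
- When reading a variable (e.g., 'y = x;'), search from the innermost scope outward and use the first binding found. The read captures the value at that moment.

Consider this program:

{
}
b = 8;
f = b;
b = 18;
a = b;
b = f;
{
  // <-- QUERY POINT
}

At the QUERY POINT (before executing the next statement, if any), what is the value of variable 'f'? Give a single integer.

Answer: 8

Derivation:
Step 1: enter scope (depth=1)
Step 2: exit scope (depth=0)
Step 3: declare b=8 at depth 0
Step 4: declare f=(read b)=8 at depth 0
Step 5: declare b=18 at depth 0
Step 6: declare a=(read b)=18 at depth 0
Step 7: declare b=(read f)=8 at depth 0
Step 8: enter scope (depth=1)
Visible at query point: a=18 b=8 f=8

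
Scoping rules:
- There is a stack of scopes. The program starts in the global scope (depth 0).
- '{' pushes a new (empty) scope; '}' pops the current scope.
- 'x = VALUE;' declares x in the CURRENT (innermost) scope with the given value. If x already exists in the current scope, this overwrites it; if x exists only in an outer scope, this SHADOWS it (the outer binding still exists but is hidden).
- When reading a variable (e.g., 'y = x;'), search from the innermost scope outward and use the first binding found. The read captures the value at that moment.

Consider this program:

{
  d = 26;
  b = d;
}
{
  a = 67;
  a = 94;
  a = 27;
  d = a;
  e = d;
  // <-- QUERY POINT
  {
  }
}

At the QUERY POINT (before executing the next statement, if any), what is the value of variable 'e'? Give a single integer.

Answer: 27

Derivation:
Step 1: enter scope (depth=1)
Step 2: declare d=26 at depth 1
Step 3: declare b=(read d)=26 at depth 1
Step 4: exit scope (depth=0)
Step 5: enter scope (depth=1)
Step 6: declare a=67 at depth 1
Step 7: declare a=94 at depth 1
Step 8: declare a=27 at depth 1
Step 9: declare d=(read a)=27 at depth 1
Step 10: declare e=(read d)=27 at depth 1
Visible at query point: a=27 d=27 e=27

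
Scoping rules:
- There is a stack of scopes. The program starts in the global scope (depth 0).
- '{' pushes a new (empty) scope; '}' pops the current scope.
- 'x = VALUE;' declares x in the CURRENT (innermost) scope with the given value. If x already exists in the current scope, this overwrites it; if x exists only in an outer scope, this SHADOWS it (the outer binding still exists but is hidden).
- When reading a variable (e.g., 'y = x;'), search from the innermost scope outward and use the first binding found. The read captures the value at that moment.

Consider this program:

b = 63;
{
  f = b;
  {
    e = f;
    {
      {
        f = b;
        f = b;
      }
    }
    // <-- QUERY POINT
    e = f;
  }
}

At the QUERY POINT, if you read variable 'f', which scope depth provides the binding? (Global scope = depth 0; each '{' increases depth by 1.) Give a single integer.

Answer: 1

Derivation:
Step 1: declare b=63 at depth 0
Step 2: enter scope (depth=1)
Step 3: declare f=(read b)=63 at depth 1
Step 4: enter scope (depth=2)
Step 5: declare e=(read f)=63 at depth 2
Step 6: enter scope (depth=3)
Step 7: enter scope (depth=4)
Step 8: declare f=(read b)=63 at depth 4
Step 9: declare f=(read b)=63 at depth 4
Step 10: exit scope (depth=3)
Step 11: exit scope (depth=2)
Visible at query point: b=63 e=63 f=63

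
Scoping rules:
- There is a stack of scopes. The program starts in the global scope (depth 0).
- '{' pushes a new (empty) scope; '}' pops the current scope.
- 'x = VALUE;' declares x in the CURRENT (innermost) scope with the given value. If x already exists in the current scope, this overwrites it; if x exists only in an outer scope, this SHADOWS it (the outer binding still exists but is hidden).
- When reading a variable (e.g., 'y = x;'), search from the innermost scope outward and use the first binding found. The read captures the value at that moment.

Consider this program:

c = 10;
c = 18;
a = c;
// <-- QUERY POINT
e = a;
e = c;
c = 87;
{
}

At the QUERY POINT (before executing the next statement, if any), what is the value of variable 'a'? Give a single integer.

Answer: 18

Derivation:
Step 1: declare c=10 at depth 0
Step 2: declare c=18 at depth 0
Step 3: declare a=(read c)=18 at depth 0
Visible at query point: a=18 c=18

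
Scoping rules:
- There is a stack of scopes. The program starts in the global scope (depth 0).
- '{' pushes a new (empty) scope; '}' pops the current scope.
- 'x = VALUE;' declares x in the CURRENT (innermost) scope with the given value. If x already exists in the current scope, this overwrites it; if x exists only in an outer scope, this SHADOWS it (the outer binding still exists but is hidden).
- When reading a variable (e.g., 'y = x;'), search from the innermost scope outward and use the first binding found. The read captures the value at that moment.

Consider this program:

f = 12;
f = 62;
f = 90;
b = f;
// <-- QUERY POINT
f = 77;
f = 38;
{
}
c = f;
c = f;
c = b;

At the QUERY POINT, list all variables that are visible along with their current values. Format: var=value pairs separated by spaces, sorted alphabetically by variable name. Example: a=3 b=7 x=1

Answer: b=90 f=90

Derivation:
Step 1: declare f=12 at depth 0
Step 2: declare f=62 at depth 0
Step 3: declare f=90 at depth 0
Step 4: declare b=(read f)=90 at depth 0
Visible at query point: b=90 f=90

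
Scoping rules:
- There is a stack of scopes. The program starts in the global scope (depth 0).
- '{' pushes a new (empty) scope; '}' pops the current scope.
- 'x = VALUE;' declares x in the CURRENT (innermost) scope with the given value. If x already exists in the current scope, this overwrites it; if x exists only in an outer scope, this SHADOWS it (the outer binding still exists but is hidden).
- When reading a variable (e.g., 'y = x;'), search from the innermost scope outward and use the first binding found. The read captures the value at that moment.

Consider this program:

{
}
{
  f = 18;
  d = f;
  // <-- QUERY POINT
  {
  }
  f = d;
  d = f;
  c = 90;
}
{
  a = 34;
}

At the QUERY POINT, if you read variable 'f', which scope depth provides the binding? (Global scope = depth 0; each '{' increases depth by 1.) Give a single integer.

Answer: 1

Derivation:
Step 1: enter scope (depth=1)
Step 2: exit scope (depth=0)
Step 3: enter scope (depth=1)
Step 4: declare f=18 at depth 1
Step 5: declare d=(read f)=18 at depth 1
Visible at query point: d=18 f=18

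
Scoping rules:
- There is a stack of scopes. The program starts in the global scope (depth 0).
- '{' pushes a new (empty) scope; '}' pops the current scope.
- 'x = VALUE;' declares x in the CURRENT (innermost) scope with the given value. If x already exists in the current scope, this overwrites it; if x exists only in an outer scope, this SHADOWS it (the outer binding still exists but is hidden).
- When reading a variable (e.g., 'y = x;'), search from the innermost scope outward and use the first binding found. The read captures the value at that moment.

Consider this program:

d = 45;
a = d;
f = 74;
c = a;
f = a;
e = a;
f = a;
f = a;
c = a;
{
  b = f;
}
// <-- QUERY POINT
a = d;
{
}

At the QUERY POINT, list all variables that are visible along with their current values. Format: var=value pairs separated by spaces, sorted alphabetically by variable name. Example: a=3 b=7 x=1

Step 1: declare d=45 at depth 0
Step 2: declare a=(read d)=45 at depth 0
Step 3: declare f=74 at depth 0
Step 4: declare c=(read a)=45 at depth 0
Step 5: declare f=(read a)=45 at depth 0
Step 6: declare e=(read a)=45 at depth 0
Step 7: declare f=(read a)=45 at depth 0
Step 8: declare f=(read a)=45 at depth 0
Step 9: declare c=(read a)=45 at depth 0
Step 10: enter scope (depth=1)
Step 11: declare b=(read f)=45 at depth 1
Step 12: exit scope (depth=0)
Visible at query point: a=45 c=45 d=45 e=45 f=45

Answer: a=45 c=45 d=45 e=45 f=45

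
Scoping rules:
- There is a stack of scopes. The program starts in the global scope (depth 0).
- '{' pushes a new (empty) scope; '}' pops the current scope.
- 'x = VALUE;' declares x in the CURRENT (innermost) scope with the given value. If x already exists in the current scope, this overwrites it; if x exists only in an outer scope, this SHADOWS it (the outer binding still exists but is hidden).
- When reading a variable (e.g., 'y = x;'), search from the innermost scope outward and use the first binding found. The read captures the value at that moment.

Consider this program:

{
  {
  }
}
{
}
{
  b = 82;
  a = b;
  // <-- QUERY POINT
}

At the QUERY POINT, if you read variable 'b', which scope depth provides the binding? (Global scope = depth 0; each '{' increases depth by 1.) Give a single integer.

Step 1: enter scope (depth=1)
Step 2: enter scope (depth=2)
Step 3: exit scope (depth=1)
Step 4: exit scope (depth=0)
Step 5: enter scope (depth=1)
Step 6: exit scope (depth=0)
Step 7: enter scope (depth=1)
Step 8: declare b=82 at depth 1
Step 9: declare a=(read b)=82 at depth 1
Visible at query point: a=82 b=82

Answer: 1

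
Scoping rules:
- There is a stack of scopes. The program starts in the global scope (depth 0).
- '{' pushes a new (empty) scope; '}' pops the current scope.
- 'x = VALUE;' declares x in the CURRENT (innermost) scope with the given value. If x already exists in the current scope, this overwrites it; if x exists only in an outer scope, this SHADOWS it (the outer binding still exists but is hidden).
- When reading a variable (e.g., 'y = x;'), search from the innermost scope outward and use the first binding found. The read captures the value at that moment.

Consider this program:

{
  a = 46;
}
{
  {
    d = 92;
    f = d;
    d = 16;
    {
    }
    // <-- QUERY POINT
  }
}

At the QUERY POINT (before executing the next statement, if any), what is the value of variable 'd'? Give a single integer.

Answer: 16

Derivation:
Step 1: enter scope (depth=1)
Step 2: declare a=46 at depth 1
Step 3: exit scope (depth=0)
Step 4: enter scope (depth=1)
Step 5: enter scope (depth=2)
Step 6: declare d=92 at depth 2
Step 7: declare f=(read d)=92 at depth 2
Step 8: declare d=16 at depth 2
Step 9: enter scope (depth=3)
Step 10: exit scope (depth=2)
Visible at query point: d=16 f=92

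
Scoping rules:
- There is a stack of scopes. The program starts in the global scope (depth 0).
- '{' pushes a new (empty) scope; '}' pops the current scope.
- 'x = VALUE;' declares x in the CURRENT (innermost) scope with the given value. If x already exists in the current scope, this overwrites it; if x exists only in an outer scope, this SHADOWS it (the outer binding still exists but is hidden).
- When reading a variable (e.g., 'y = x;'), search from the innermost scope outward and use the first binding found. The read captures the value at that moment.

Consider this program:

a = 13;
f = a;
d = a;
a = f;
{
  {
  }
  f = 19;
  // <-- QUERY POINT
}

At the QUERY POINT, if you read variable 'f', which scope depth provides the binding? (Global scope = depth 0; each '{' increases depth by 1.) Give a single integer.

Step 1: declare a=13 at depth 0
Step 2: declare f=(read a)=13 at depth 0
Step 3: declare d=(read a)=13 at depth 0
Step 4: declare a=(read f)=13 at depth 0
Step 5: enter scope (depth=1)
Step 6: enter scope (depth=2)
Step 7: exit scope (depth=1)
Step 8: declare f=19 at depth 1
Visible at query point: a=13 d=13 f=19

Answer: 1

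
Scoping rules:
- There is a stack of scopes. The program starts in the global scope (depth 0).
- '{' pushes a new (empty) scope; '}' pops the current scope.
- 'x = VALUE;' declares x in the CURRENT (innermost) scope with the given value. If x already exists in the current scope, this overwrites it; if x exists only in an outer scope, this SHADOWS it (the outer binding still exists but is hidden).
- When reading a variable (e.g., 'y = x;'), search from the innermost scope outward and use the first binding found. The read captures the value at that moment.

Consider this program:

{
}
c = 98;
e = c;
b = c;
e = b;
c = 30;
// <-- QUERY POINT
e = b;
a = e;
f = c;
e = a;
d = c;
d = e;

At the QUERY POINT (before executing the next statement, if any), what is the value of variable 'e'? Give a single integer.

Answer: 98

Derivation:
Step 1: enter scope (depth=1)
Step 2: exit scope (depth=0)
Step 3: declare c=98 at depth 0
Step 4: declare e=(read c)=98 at depth 0
Step 5: declare b=(read c)=98 at depth 0
Step 6: declare e=(read b)=98 at depth 0
Step 7: declare c=30 at depth 0
Visible at query point: b=98 c=30 e=98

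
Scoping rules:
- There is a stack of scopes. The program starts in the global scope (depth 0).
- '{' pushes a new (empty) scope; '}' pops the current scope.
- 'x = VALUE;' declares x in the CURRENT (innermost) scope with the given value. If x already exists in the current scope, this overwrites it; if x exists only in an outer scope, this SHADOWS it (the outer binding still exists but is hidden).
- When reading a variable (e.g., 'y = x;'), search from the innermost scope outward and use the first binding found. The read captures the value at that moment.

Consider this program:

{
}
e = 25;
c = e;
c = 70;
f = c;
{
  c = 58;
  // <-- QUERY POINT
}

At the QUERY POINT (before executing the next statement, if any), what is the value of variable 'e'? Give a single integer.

Step 1: enter scope (depth=1)
Step 2: exit scope (depth=0)
Step 3: declare e=25 at depth 0
Step 4: declare c=(read e)=25 at depth 0
Step 5: declare c=70 at depth 0
Step 6: declare f=(read c)=70 at depth 0
Step 7: enter scope (depth=1)
Step 8: declare c=58 at depth 1
Visible at query point: c=58 e=25 f=70

Answer: 25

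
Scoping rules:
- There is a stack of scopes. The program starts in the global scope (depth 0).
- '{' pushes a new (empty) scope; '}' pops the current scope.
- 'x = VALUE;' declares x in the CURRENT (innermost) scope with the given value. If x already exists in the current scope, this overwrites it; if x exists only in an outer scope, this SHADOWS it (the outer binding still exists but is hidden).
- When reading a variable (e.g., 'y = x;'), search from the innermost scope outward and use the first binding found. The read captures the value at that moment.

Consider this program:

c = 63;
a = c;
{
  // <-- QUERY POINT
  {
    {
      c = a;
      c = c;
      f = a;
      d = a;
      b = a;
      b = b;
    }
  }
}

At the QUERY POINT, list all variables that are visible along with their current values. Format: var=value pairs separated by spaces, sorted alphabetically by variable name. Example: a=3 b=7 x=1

Step 1: declare c=63 at depth 0
Step 2: declare a=(read c)=63 at depth 0
Step 3: enter scope (depth=1)
Visible at query point: a=63 c=63

Answer: a=63 c=63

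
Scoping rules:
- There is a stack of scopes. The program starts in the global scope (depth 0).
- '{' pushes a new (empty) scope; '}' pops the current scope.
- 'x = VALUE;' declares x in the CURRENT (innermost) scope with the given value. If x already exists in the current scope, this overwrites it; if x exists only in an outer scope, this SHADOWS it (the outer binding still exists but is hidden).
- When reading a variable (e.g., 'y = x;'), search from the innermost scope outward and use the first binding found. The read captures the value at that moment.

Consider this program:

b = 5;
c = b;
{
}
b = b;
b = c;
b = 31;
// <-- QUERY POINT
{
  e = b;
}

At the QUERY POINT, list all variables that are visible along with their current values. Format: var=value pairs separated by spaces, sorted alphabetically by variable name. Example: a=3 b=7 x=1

Step 1: declare b=5 at depth 0
Step 2: declare c=(read b)=5 at depth 0
Step 3: enter scope (depth=1)
Step 4: exit scope (depth=0)
Step 5: declare b=(read b)=5 at depth 0
Step 6: declare b=(read c)=5 at depth 0
Step 7: declare b=31 at depth 0
Visible at query point: b=31 c=5

Answer: b=31 c=5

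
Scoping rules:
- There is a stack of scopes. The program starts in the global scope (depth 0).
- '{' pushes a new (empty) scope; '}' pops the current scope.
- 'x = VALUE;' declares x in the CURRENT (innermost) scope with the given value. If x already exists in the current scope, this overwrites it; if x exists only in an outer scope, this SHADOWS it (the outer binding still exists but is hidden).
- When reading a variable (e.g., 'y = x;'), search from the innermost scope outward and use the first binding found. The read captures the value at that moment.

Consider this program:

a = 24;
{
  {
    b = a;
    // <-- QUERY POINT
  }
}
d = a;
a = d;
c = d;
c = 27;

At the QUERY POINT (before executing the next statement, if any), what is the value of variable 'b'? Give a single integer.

Answer: 24

Derivation:
Step 1: declare a=24 at depth 0
Step 2: enter scope (depth=1)
Step 3: enter scope (depth=2)
Step 4: declare b=(read a)=24 at depth 2
Visible at query point: a=24 b=24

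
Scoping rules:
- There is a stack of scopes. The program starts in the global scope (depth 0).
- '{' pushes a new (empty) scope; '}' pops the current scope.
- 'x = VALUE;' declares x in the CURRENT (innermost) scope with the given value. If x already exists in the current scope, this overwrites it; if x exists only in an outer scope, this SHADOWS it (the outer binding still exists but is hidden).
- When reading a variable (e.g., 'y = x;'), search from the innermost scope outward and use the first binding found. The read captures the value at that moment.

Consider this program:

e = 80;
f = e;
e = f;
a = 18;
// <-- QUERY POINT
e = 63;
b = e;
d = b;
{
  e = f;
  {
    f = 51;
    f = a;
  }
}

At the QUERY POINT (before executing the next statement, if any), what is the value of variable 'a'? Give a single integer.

Step 1: declare e=80 at depth 0
Step 2: declare f=(read e)=80 at depth 0
Step 3: declare e=(read f)=80 at depth 0
Step 4: declare a=18 at depth 0
Visible at query point: a=18 e=80 f=80

Answer: 18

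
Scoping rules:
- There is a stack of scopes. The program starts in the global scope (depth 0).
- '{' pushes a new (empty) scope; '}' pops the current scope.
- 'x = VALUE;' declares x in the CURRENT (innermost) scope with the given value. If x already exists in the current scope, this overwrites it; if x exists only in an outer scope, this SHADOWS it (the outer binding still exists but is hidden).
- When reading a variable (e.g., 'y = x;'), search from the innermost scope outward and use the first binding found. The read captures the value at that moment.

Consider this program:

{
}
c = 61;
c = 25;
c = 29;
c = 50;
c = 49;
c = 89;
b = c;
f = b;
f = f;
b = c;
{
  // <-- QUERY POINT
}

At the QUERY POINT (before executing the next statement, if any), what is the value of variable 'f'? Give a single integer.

Step 1: enter scope (depth=1)
Step 2: exit scope (depth=0)
Step 3: declare c=61 at depth 0
Step 4: declare c=25 at depth 0
Step 5: declare c=29 at depth 0
Step 6: declare c=50 at depth 0
Step 7: declare c=49 at depth 0
Step 8: declare c=89 at depth 0
Step 9: declare b=(read c)=89 at depth 0
Step 10: declare f=(read b)=89 at depth 0
Step 11: declare f=(read f)=89 at depth 0
Step 12: declare b=(read c)=89 at depth 0
Step 13: enter scope (depth=1)
Visible at query point: b=89 c=89 f=89

Answer: 89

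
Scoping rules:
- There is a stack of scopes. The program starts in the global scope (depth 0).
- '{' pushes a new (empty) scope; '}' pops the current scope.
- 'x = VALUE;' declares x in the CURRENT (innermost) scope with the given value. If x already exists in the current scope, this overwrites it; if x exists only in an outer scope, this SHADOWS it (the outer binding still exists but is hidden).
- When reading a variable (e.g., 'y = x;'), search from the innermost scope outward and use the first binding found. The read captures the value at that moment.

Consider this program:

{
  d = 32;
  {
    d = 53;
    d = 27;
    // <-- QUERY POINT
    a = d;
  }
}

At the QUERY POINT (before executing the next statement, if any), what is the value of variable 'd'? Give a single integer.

Answer: 27

Derivation:
Step 1: enter scope (depth=1)
Step 2: declare d=32 at depth 1
Step 3: enter scope (depth=2)
Step 4: declare d=53 at depth 2
Step 5: declare d=27 at depth 2
Visible at query point: d=27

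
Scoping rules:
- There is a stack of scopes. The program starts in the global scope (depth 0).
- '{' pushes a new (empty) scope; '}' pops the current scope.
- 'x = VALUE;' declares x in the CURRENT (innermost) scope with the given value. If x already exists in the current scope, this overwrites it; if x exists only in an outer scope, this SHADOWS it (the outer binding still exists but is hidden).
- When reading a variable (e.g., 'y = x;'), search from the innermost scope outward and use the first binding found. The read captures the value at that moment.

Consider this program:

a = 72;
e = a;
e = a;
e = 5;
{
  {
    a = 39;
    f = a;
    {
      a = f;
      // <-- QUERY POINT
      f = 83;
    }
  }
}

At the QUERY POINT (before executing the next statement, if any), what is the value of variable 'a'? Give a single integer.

Step 1: declare a=72 at depth 0
Step 2: declare e=(read a)=72 at depth 0
Step 3: declare e=(read a)=72 at depth 0
Step 4: declare e=5 at depth 0
Step 5: enter scope (depth=1)
Step 6: enter scope (depth=2)
Step 7: declare a=39 at depth 2
Step 8: declare f=(read a)=39 at depth 2
Step 9: enter scope (depth=3)
Step 10: declare a=(read f)=39 at depth 3
Visible at query point: a=39 e=5 f=39

Answer: 39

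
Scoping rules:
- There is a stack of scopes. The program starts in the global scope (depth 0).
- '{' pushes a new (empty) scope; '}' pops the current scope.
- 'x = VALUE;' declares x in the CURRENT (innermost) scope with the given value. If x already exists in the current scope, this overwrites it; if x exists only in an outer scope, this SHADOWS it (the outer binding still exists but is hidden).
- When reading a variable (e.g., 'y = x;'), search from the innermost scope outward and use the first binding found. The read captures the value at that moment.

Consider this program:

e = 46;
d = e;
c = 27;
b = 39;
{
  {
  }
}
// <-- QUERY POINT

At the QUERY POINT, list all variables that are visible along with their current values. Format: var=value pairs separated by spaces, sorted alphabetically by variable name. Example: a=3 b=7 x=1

Step 1: declare e=46 at depth 0
Step 2: declare d=(read e)=46 at depth 0
Step 3: declare c=27 at depth 0
Step 4: declare b=39 at depth 0
Step 5: enter scope (depth=1)
Step 6: enter scope (depth=2)
Step 7: exit scope (depth=1)
Step 8: exit scope (depth=0)
Visible at query point: b=39 c=27 d=46 e=46

Answer: b=39 c=27 d=46 e=46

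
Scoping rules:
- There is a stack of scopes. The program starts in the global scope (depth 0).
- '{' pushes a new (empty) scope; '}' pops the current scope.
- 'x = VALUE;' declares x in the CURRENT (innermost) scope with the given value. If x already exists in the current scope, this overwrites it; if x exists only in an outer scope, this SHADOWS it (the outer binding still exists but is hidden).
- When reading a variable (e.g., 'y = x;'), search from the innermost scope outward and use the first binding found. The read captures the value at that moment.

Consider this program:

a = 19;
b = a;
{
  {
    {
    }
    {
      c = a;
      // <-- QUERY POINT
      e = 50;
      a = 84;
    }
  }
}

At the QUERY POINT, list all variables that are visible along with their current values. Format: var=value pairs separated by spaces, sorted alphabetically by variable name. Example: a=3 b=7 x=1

Step 1: declare a=19 at depth 0
Step 2: declare b=(read a)=19 at depth 0
Step 3: enter scope (depth=1)
Step 4: enter scope (depth=2)
Step 5: enter scope (depth=3)
Step 6: exit scope (depth=2)
Step 7: enter scope (depth=3)
Step 8: declare c=(read a)=19 at depth 3
Visible at query point: a=19 b=19 c=19

Answer: a=19 b=19 c=19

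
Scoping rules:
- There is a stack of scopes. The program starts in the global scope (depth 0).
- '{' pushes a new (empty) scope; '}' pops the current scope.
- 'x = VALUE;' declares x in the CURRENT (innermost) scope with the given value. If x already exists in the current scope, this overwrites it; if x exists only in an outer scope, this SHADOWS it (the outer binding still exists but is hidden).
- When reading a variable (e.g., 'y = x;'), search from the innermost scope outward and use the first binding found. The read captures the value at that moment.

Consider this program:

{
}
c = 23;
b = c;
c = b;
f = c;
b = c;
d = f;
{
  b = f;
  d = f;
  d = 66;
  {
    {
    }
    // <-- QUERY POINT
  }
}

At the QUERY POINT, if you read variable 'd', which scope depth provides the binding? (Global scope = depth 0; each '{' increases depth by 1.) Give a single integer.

Answer: 1

Derivation:
Step 1: enter scope (depth=1)
Step 2: exit scope (depth=0)
Step 3: declare c=23 at depth 0
Step 4: declare b=(read c)=23 at depth 0
Step 5: declare c=(read b)=23 at depth 0
Step 6: declare f=(read c)=23 at depth 0
Step 7: declare b=(read c)=23 at depth 0
Step 8: declare d=(read f)=23 at depth 0
Step 9: enter scope (depth=1)
Step 10: declare b=(read f)=23 at depth 1
Step 11: declare d=(read f)=23 at depth 1
Step 12: declare d=66 at depth 1
Step 13: enter scope (depth=2)
Step 14: enter scope (depth=3)
Step 15: exit scope (depth=2)
Visible at query point: b=23 c=23 d=66 f=23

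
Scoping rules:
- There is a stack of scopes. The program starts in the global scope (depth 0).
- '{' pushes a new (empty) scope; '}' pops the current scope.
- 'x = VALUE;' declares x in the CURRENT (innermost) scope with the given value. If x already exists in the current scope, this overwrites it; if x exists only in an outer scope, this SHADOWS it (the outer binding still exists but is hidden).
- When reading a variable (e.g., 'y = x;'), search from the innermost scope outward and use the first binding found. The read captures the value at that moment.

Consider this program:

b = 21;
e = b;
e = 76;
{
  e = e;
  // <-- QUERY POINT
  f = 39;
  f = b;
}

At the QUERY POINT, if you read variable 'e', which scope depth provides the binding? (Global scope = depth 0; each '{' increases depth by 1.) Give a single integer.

Step 1: declare b=21 at depth 0
Step 2: declare e=(read b)=21 at depth 0
Step 3: declare e=76 at depth 0
Step 4: enter scope (depth=1)
Step 5: declare e=(read e)=76 at depth 1
Visible at query point: b=21 e=76

Answer: 1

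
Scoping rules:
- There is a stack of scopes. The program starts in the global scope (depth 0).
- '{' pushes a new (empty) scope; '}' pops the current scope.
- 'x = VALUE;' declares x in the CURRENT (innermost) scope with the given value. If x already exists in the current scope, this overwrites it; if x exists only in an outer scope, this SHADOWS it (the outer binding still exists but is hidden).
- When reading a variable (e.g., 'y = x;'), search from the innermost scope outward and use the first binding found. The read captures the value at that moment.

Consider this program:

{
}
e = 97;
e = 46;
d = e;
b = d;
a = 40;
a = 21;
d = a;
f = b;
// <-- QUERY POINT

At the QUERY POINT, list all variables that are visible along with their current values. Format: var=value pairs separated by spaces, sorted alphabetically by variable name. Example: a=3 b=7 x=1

Step 1: enter scope (depth=1)
Step 2: exit scope (depth=0)
Step 3: declare e=97 at depth 0
Step 4: declare e=46 at depth 0
Step 5: declare d=(read e)=46 at depth 0
Step 6: declare b=(read d)=46 at depth 0
Step 7: declare a=40 at depth 0
Step 8: declare a=21 at depth 0
Step 9: declare d=(read a)=21 at depth 0
Step 10: declare f=(read b)=46 at depth 0
Visible at query point: a=21 b=46 d=21 e=46 f=46

Answer: a=21 b=46 d=21 e=46 f=46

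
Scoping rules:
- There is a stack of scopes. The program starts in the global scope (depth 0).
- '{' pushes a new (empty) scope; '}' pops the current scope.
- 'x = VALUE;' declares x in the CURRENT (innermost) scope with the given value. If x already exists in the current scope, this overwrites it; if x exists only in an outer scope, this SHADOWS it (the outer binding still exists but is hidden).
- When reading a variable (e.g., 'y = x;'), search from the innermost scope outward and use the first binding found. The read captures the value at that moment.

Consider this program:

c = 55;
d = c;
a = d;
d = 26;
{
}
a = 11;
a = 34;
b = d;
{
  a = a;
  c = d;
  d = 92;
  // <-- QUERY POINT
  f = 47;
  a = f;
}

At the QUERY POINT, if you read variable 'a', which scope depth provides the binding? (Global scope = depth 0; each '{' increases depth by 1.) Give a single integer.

Answer: 1

Derivation:
Step 1: declare c=55 at depth 0
Step 2: declare d=(read c)=55 at depth 0
Step 3: declare a=(read d)=55 at depth 0
Step 4: declare d=26 at depth 0
Step 5: enter scope (depth=1)
Step 6: exit scope (depth=0)
Step 7: declare a=11 at depth 0
Step 8: declare a=34 at depth 0
Step 9: declare b=(read d)=26 at depth 0
Step 10: enter scope (depth=1)
Step 11: declare a=(read a)=34 at depth 1
Step 12: declare c=(read d)=26 at depth 1
Step 13: declare d=92 at depth 1
Visible at query point: a=34 b=26 c=26 d=92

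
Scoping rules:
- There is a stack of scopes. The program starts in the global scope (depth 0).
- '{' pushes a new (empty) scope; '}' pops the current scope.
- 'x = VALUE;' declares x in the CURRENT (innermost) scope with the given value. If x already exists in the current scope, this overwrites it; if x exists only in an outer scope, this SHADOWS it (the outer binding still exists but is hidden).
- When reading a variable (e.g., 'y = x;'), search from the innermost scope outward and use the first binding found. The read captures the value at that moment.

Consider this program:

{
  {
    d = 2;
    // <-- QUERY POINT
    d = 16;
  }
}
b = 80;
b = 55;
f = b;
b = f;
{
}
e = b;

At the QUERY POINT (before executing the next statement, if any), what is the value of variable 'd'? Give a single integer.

Step 1: enter scope (depth=1)
Step 2: enter scope (depth=2)
Step 3: declare d=2 at depth 2
Visible at query point: d=2

Answer: 2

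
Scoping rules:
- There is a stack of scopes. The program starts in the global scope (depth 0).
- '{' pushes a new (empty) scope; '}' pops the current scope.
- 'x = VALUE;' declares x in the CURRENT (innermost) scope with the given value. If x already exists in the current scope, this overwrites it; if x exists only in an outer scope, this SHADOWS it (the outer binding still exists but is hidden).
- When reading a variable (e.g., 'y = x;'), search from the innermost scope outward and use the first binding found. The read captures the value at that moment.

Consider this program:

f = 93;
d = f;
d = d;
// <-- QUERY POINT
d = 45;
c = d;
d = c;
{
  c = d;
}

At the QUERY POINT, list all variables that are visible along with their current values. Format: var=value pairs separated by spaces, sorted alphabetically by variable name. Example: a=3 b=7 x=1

Answer: d=93 f=93

Derivation:
Step 1: declare f=93 at depth 0
Step 2: declare d=(read f)=93 at depth 0
Step 3: declare d=(read d)=93 at depth 0
Visible at query point: d=93 f=93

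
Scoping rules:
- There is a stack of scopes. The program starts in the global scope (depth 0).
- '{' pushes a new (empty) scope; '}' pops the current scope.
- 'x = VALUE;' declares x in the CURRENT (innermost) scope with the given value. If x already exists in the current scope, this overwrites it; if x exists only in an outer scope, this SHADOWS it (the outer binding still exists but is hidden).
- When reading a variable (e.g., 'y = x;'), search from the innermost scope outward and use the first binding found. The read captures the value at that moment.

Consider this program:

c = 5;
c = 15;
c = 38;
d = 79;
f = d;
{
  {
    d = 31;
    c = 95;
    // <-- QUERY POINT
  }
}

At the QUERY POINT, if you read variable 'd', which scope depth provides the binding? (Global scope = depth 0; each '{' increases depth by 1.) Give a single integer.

Answer: 2

Derivation:
Step 1: declare c=5 at depth 0
Step 2: declare c=15 at depth 0
Step 3: declare c=38 at depth 0
Step 4: declare d=79 at depth 0
Step 5: declare f=(read d)=79 at depth 0
Step 6: enter scope (depth=1)
Step 7: enter scope (depth=2)
Step 8: declare d=31 at depth 2
Step 9: declare c=95 at depth 2
Visible at query point: c=95 d=31 f=79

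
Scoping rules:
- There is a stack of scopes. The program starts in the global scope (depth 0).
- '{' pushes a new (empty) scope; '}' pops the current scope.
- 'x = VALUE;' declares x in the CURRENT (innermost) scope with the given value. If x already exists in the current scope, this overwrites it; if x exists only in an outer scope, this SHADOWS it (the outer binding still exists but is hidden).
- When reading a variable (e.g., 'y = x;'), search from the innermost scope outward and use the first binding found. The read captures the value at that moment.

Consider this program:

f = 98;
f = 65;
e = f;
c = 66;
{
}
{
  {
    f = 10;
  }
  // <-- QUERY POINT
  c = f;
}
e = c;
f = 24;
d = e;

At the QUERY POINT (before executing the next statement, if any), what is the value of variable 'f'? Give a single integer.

Step 1: declare f=98 at depth 0
Step 2: declare f=65 at depth 0
Step 3: declare e=(read f)=65 at depth 0
Step 4: declare c=66 at depth 0
Step 5: enter scope (depth=1)
Step 6: exit scope (depth=0)
Step 7: enter scope (depth=1)
Step 8: enter scope (depth=2)
Step 9: declare f=10 at depth 2
Step 10: exit scope (depth=1)
Visible at query point: c=66 e=65 f=65

Answer: 65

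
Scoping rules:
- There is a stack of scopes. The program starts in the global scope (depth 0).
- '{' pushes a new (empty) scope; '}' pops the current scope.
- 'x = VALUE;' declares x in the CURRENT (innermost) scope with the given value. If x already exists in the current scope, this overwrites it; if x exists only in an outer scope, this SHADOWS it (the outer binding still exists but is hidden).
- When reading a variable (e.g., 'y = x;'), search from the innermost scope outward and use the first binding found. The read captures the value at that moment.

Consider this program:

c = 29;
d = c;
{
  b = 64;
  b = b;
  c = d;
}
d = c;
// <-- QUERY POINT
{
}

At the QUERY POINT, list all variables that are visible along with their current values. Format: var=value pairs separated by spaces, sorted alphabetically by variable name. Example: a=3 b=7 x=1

Step 1: declare c=29 at depth 0
Step 2: declare d=(read c)=29 at depth 0
Step 3: enter scope (depth=1)
Step 4: declare b=64 at depth 1
Step 5: declare b=(read b)=64 at depth 1
Step 6: declare c=(read d)=29 at depth 1
Step 7: exit scope (depth=0)
Step 8: declare d=(read c)=29 at depth 0
Visible at query point: c=29 d=29

Answer: c=29 d=29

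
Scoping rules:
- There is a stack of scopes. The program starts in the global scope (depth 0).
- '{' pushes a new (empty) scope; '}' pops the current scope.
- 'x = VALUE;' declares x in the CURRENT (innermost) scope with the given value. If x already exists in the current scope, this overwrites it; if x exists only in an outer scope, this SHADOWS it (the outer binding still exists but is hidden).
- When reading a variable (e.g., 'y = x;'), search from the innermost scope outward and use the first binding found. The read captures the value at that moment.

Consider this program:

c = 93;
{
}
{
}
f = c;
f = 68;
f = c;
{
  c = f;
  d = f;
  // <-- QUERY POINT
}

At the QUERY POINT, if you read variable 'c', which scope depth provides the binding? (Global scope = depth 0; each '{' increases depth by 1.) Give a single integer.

Step 1: declare c=93 at depth 0
Step 2: enter scope (depth=1)
Step 3: exit scope (depth=0)
Step 4: enter scope (depth=1)
Step 5: exit scope (depth=0)
Step 6: declare f=(read c)=93 at depth 0
Step 7: declare f=68 at depth 0
Step 8: declare f=(read c)=93 at depth 0
Step 9: enter scope (depth=1)
Step 10: declare c=(read f)=93 at depth 1
Step 11: declare d=(read f)=93 at depth 1
Visible at query point: c=93 d=93 f=93

Answer: 1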